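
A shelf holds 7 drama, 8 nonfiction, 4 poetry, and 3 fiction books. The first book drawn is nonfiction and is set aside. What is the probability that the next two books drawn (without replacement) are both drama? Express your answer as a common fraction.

With the first book removed, 7 drama remain out of 21.
P = 7/21 × 6/20 = 42/420 = 1/10.

1/10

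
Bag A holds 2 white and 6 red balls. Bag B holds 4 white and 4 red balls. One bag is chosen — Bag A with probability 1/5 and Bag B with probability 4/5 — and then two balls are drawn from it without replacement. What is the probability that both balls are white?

From Bag A: P(both white) = (2/8)(1/7) = 1/28.
From Bag B: P(both white) = (4/8)(3/7) = 3/14.
Total probability = (1/5)(1/28) + (4/5)(3/14) = 5/28.

5/28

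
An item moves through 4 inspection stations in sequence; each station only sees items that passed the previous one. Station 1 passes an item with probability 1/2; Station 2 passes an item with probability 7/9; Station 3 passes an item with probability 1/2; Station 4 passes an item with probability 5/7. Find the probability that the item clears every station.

Each stage is reached only if all earlier stages succeed, so
P = 1/2 × 7/9 × 1/2 × 5/7 = 35/252 = 5/36.

5/36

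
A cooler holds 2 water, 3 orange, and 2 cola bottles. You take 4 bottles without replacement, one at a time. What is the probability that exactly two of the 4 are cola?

One ordering (cola drawn first) has probability 2/7 × 1/6 × 5/5 × 4/4 = 40/840 = 1/21.
There are C(4,2) = 6 such orderings, each equally likely, so P = 6 × 1/21 = 2/7.

2/7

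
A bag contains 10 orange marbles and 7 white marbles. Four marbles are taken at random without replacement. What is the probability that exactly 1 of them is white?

One ordering (white drawn first) has probability 7/17 × 10/16 × 9/15 × 8/14 = 5040/57120 = 3/34.
There are C(4,1) = 4 such orderings, each equally likely, so P = 4 × 3/34 = 6/17.

6/17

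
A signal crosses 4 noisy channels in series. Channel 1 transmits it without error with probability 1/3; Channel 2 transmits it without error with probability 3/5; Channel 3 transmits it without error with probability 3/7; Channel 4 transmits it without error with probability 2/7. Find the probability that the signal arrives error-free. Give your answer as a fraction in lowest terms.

6/245

Each stage is reached only if all earlier stages succeed, so
P = 1/3 × 3/5 × 3/7 × 2/7 = 18/735 = 6/245.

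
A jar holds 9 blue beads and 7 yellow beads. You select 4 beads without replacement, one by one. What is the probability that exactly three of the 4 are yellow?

9/52

One ordering (yellow drawn first) has probability 7/16 × 6/15 × 5/14 × 9/13 = 1890/43680 = 9/208.
There are C(4,3) = 4 such orderings, each equally likely, so P = 4 × 9/208 = 9/52.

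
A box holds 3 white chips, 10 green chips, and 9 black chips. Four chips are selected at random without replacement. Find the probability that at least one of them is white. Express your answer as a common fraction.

P(no white) = 19/22 × 18/21 × 17/20 × 16/19 = 93024/175560 = 204/385.
P(at least one) = 1 − 204/385 = 181/385.

181/385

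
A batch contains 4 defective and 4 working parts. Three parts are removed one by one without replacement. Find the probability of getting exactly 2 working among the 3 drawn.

One ordering (working drawn first) has probability 4/8 × 3/7 × 4/6 = 48/336 = 1/7.
There are C(3,2) = 3 such orderings, each equally likely, so P = 3 × 1/7 = 3/7.

3/7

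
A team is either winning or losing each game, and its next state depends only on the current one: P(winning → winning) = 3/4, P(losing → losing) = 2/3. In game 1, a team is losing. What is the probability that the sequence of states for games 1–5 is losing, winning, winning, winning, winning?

Game 1 is given. For each transition, use the conditional probability from the current state:
P(winning | losing) = 1/3; P(winning | winning) = 3/4; P(winning | winning) = 3/4; P(winning | winning) = 3/4.
P = 1/3 × 3/4 × 3/4 × 3/4 = 27/192 = 9/64.

9/64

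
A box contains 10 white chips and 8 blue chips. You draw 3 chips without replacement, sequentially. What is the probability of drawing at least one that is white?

P(no white) = 8/18 × 7/17 × 6/16 = 336/4896 = 7/102.
P(at least one) = 1 − 7/102 = 95/102.

95/102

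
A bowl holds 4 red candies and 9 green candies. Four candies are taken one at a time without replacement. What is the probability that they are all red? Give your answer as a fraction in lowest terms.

1/715

P(all red) = 4/13 × 3/12 × 2/11 × 1/10 = 24/17160 = 1/715.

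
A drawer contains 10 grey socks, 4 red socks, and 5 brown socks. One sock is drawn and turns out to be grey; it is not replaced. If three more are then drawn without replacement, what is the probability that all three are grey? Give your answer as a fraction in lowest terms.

After the first draw, 9 of the remaining 18 socks are grey.
P = 9/18 × 8/17 × 7/16 = 504/4896 = 7/68.

7/68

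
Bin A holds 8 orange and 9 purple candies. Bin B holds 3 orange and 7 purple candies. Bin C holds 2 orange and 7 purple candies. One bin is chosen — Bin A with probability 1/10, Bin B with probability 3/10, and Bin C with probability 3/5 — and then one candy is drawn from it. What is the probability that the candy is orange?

1379/5100

From Bin A: P(orange) = 8/17.
From Bin B: P(orange) = 3/10.
From Bin C: P(orange) = 2/9.
Total probability = (1/10)(8/17) + (3/10)(3/10) + (3/5)(2/9) = 1379/5100.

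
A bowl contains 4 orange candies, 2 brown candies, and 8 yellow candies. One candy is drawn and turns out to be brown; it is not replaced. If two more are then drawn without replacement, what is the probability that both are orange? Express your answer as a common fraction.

1/13

After the first draw, 4 of the remaining 13 candies are orange.
P = 4/13 × 3/12 = 12/156 = 1/13.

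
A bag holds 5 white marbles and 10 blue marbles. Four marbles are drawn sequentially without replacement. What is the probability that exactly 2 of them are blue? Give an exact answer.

30/91

One ordering (blue drawn first) has probability 10/15 × 9/14 × 5/13 × 4/12 = 1800/32760 = 5/91.
There are C(4,2) = 6 such orderings, each equally likely, so P = 6 × 5/91 = 30/91.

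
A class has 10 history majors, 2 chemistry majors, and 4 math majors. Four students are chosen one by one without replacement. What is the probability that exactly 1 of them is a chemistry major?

2/5

One ordering (a chemistry major drawn first) has probability 2/16 × 14/15 × 13/14 × 12/13 = 4368/43680 = 1/10.
There are C(4,1) = 4 such orderings, each equally likely, so P = 4 × 1/10 = 2/5.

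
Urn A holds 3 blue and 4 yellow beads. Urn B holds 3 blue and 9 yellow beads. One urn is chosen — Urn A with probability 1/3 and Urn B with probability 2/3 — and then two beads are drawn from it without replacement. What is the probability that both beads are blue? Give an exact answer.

From Urn A: P(both blue) = (3/7)(2/6) = 1/7.
From Urn B: P(both blue) = (3/12)(2/11) = 1/22.
Total probability = (1/3)(1/7) + (2/3)(1/22) = 6/77.

6/77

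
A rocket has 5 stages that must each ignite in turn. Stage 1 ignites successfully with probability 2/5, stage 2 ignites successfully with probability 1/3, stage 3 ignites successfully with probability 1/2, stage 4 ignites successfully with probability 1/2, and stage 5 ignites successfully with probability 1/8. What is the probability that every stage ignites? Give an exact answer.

1/240

The events are sequential, so multiply the conditional probabilities:
P = 2/5 × 1/3 × 1/2 × 1/2 × 1/8 = 2/480 = 1/240.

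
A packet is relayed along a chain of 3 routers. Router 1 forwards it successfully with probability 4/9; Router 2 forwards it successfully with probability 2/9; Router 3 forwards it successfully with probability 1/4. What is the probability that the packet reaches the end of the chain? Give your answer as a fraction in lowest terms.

Multiplying along the chain,
P = 4/9 × 2/9 × 1/4 = 8/324 = 2/81.

2/81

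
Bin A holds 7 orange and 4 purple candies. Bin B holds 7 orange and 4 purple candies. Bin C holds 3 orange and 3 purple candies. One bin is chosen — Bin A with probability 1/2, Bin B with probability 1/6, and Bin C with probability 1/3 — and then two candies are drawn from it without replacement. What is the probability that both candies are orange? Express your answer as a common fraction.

53/165

From Bin A: P(both orange) = (7/11)(6/10) = 21/55.
From Bin B: P(both orange) = (7/11)(6/10) = 21/55.
From Bin C: P(both orange) = (3/6)(2/5) = 1/5.
Total probability = (1/2)(21/55) + (1/6)(21/55) + (1/3)(1/5) = 53/165.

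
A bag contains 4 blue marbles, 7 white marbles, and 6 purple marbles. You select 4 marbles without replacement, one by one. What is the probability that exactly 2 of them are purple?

One ordering (purple drawn first) has probability 6/17 × 5/16 × 11/15 × 10/14 = 3300/57120 = 55/952.
There are C(4,2) = 6 such orderings, each equally likely, so P = 6 × 55/952 = 165/476.

165/476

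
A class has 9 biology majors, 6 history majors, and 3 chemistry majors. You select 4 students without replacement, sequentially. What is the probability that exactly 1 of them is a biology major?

21/85

One ordering (a biology major drawn first) has probability 9/18 × 9/17 × 8/16 × 7/15 = 4536/73440 = 21/340.
There are C(4,1) = 4 such orderings, each equally likely, so P = 4 × 21/340 = 21/85.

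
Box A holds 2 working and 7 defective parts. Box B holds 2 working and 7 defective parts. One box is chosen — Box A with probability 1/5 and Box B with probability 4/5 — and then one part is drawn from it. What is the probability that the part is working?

2/9

From Box A: P(working) = 2/9.
From Box B: P(working) = 2/9.
Total probability = (1/5)(2/9) + (4/5)(2/9) = 2/9.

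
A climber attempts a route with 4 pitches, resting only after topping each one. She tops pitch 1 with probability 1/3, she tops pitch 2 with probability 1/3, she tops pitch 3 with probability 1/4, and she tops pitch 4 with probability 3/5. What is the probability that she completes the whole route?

1/60

The events are sequential, so multiply the conditional probabilities:
P = 1/3 × 1/3 × 1/4 × 3/5 = 3/180 = 1/60.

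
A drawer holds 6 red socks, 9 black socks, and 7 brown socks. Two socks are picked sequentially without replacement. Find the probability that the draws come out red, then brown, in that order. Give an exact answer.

1/11

Each draw changes the counts, so multiply the conditional probabilities along the sequence:
P = 6/22 × 7/21 = 42/462 = 1/11.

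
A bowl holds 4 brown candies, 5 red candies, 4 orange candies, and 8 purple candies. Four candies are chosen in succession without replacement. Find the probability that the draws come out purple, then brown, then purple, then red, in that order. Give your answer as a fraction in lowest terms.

4/513

Chain rule:
P = 8/21 × 4/20 × 7/19 × 5/18 = 1120/143640 = 4/513.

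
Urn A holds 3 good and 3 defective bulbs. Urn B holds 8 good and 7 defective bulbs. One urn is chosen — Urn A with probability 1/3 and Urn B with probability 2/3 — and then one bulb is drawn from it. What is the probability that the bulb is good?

From Urn A: P(good) = 3/6.
From Urn B: P(good) = 8/15.
Total probability = (1/3)(3/6) + (2/3)(8/15) = 47/90.

47/90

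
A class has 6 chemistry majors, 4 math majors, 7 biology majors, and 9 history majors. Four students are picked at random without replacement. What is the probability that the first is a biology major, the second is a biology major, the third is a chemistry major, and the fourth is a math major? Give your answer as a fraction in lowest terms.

21/7475

Multiply the probability of each draw given the previous ones:
P = 7/26 × 6/25 × 6/24 × 4/23 = 1008/358800 = 21/7475.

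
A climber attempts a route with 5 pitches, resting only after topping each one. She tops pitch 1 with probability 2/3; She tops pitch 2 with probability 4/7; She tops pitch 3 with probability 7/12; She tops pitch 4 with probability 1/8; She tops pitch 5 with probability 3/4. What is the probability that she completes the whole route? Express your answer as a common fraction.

Multiplying along the chain,
P = 2/3 × 4/7 × 7/12 × 1/8 × 3/4 = 168/8064 = 1/48.

1/48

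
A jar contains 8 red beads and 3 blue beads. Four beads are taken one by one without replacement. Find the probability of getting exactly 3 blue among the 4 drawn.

One ordering (blue drawn first) has probability 3/11 × 2/10 × 1/9 × 8/8 = 48/7920 = 1/165.
There are C(4,3) = 4 such orderings, each equally likely, so P = 4 × 1/165 = 4/165.

4/165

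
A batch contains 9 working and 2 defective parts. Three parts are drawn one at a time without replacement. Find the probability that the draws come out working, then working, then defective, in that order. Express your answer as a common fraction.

8/55

Multiply the probability of each draw given the previous ones:
P = 9/11 × 8/10 × 2/9 = 144/990 = 8/55.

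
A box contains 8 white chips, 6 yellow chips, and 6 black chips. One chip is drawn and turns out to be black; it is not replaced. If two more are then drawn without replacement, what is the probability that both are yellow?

5/57

With the first chip removed, 6 yellow remain out of 19.
P = 6/19 × 5/18 = 30/342 = 5/57.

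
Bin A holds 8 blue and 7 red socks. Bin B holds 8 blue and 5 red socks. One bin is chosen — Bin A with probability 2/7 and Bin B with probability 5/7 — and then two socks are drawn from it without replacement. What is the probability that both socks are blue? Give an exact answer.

454/1365

From Bin A: P(both blue) = (8/15)(7/14) = 4/15.
From Bin B: P(both blue) = (8/13)(7/12) = 14/39.
Total probability = (2/7)(4/15) + (5/7)(14/39) = 454/1365.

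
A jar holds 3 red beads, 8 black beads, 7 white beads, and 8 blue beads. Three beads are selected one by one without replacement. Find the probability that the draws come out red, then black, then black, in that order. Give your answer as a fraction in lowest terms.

7/650

Chain rule:
P = 3/26 × 8/25 × 7/24 = 168/15600 = 7/650.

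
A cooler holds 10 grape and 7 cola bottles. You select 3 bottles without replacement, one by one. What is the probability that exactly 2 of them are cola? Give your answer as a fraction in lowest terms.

One ordering (cola drawn first) has probability 7/17 × 6/16 × 10/15 = 420/4080 = 7/68.
There are C(3,2) = 3 such orderings, each equally likely, so P = 3 × 7/68 = 21/68.

21/68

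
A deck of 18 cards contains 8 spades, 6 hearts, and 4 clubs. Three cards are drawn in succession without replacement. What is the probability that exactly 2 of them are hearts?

One ordering (hearts drawn first) has probability 6/18 × 5/17 × 12/16 = 360/4896 = 5/68.
There are C(3,2) = 3 such orderings, each equally likely, so P = 3 × 5/68 = 15/68.

15/68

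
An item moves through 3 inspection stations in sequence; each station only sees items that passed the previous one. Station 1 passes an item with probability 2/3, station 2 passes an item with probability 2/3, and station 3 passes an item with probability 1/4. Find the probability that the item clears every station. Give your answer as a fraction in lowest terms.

Each stage is reached only if all earlier stages succeed, so
P = 2/3 × 2/3 × 1/4 = 4/36 = 1/9.

1/9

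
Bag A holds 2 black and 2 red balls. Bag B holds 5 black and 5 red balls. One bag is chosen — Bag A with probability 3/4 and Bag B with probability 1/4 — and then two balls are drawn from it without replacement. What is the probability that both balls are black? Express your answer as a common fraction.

From Bag A: P(both black) = (2/4)(1/3) = 1/6.
From Bag B: P(both black) = (5/10)(4/9) = 2/9.
Total probability = (3/4)(1/6) + (1/4)(2/9) = 13/72.

13/72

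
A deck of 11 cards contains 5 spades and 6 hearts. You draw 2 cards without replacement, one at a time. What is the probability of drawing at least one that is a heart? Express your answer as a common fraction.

9/11

P(no hearts) = 5/11 × 4/10 = 20/110 = 2/11.
P(at least one) = 1 − 2/11 = 9/11.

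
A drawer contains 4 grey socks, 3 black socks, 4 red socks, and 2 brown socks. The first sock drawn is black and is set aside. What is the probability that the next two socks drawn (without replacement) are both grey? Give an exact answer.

With the first sock removed, 4 grey remain out of 12.
P = 4/12 × 3/11 = 12/132 = 1/11.

1/11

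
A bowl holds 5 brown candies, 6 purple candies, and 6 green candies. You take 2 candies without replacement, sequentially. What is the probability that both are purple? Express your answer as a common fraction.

15/136

P(all purple) = 6/17 × 5/16 = 30/272 = 15/136.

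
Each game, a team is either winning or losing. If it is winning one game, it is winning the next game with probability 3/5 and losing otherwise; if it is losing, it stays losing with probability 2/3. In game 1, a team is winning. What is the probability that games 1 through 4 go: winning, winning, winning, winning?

Game 1 is given. For each transition, use the conditional probability from the current state:
P(winning | winning) = 3/5; P(winning | winning) = 3/5; P(winning | winning) = 3/5.
P = 3/5 × 3/5 × 3/5 = 27/125.

27/125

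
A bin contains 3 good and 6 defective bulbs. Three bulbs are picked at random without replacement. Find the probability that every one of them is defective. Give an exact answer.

P(every draw is defective) = 6/9 × 5/8 × 4/7 = 120/504 = 5/21.

5/21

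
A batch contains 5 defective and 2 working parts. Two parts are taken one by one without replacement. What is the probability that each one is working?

1/21

P(all working) = 2/7 × 1/6 = 2/42 = 1/21.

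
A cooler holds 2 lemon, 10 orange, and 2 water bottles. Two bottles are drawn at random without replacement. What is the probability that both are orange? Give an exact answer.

P(all orange) = 10/14 × 9/13 = 90/182 = 45/91.

45/91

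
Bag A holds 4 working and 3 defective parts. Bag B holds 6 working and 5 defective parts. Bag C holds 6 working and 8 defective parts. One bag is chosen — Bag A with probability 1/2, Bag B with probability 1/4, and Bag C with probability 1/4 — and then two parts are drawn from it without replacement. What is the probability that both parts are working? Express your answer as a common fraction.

505/2002

From Bag A: P(both working) = (4/7)(3/6) = 2/7.
From Bag B: P(both working) = (6/11)(5/10) = 3/11.
From Bag C: P(both working) = (6/14)(5/13) = 15/91.
Total probability = (1/2)(2/7) + (1/4)(3/11) + (1/4)(15/91) = 505/2002.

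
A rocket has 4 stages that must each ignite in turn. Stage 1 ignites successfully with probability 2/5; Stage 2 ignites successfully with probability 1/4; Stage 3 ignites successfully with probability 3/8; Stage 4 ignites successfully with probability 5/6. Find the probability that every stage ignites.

1/32

Multiplying along the chain,
P = 2/5 × 1/4 × 3/8 × 5/6 = 30/960 = 1/32.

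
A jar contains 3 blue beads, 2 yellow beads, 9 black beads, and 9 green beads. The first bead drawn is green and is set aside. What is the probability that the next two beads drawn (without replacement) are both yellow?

1/231

With the first bead removed, 2 yellow remain out of 22.
P = 2/22 × 1/21 = 2/462 = 1/231.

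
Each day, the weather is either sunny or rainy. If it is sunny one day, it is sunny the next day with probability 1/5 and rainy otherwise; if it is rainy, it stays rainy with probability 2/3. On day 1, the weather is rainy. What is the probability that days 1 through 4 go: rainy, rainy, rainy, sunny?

4/27

Day 1 is given. For each transition, use the conditional probability from the current state:
P(rainy | rainy) = 2/3; P(rainy | rainy) = 2/3; P(sunny | rainy) = 1/3.
P = 2/3 × 2/3 × 1/3 = 4/27.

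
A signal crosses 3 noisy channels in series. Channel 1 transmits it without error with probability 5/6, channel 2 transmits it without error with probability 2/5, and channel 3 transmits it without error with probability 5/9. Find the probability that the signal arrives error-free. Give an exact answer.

5/27

Each stage is reached only if all earlier stages succeed, so
P = 5/6 × 2/5 × 5/9 = 50/270 = 5/27.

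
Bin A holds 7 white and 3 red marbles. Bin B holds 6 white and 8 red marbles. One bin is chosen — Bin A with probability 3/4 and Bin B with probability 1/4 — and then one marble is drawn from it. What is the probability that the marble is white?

177/280

From Bin A: P(white) = 7/10.
From Bin B: P(white) = 6/14.
Total probability = (3/4)(7/10) + (1/4)(6/14) = 177/280.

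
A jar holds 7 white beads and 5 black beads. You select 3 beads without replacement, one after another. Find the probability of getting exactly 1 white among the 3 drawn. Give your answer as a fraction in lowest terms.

One ordering (white drawn first) has probability 7/12 × 5/11 × 4/10 = 140/1320 = 7/66.
There are C(3,1) = 3 such orderings, each equally likely, so P = 3 × 7/66 = 7/22.

7/22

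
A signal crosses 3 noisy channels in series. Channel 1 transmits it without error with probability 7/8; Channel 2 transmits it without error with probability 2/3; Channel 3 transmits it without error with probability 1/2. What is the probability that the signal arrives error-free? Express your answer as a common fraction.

7/24

Each stage is reached only if all earlier stages succeed, so
P = 7/8 × 2/3 × 1/2 = 14/48 = 7/24.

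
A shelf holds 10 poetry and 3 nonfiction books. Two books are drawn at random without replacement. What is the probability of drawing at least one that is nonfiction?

P(no nonfiction) = 10/13 × 9/12 = 90/156 = 15/26.
P(at least one) = 1 − 15/26 = 11/26.

11/26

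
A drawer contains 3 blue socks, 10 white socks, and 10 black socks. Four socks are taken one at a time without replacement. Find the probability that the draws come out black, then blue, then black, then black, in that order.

Multiply the probability of each draw given the previous ones:
P = 10/23 × 3/22 × 9/21 × 8/20 = 2160/212520 = 18/1771.

18/1771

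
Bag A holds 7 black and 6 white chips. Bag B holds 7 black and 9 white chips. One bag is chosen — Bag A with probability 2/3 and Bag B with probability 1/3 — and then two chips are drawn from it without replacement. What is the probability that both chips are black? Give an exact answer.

From Bag A: P(both black) = (7/13)(6/12) = 7/26.
From Bag B: P(both black) = (7/16)(6/15) = 7/40.
Total probability = (2/3)(7/26) + (1/3)(7/40) = 371/1560.

371/1560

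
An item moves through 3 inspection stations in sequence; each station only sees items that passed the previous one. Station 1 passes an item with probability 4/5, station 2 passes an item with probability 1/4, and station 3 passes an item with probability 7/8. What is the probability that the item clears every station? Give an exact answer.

Each stage is reached only if all earlier stages succeed, so
P = 4/5 × 1/4 × 7/8 = 28/160 = 7/40.

7/40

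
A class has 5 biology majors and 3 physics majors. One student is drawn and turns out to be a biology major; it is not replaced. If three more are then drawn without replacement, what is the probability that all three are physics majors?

With the first student removed, 3 physics majors remain out of 7.
P = 3/7 × 2/6 × 1/5 = 6/210 = 1/35.

1/35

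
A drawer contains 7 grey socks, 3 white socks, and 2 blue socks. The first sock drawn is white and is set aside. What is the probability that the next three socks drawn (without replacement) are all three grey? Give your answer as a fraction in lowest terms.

7/33

With the first sock removed, 7 grey remain out of 11.
P = 7/11 × 6/10 × 5/9 = 210/990 = 7/33.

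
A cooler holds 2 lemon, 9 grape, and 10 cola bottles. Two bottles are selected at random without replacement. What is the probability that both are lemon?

1/210

P = 2/21 × 1/20 = 2/420 = 1/210.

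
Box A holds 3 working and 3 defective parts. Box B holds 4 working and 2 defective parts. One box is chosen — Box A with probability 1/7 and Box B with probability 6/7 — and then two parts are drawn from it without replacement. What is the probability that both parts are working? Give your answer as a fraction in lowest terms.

From Box A: P(both working) = (3/6)(2/5) = 1/5.
From Box B: P(both working) = (4/6)(3/5) = 2/5.
Total probability = (1/7)(1/5) + (6/7)(2/5) = 13/35.

13/35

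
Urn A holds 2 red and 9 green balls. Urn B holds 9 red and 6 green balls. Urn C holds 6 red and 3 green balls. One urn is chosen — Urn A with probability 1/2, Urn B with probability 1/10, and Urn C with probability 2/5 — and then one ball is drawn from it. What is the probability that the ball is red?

689/1650

From Urn A: P(red) = 2/11.
From Urn B: P(red) = 9/15.
From Urn C: P(red) = 6/9.
Total probability = (1/2)(2/11) + (1/10)(9/15) + (2/5)(6/9) = 689/1650.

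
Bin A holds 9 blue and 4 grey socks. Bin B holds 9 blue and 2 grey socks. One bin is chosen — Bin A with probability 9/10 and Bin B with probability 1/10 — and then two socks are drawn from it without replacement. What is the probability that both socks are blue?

From Bin A: P(both blue) = (9/13)(8/12) = 6/13.
From Bin B: P(both blue) = (9/11)(8/10) = 36/55.
Total probability = (9/10)(6/13) + (1/10)(36/55) = 1719/3575.

1719/3575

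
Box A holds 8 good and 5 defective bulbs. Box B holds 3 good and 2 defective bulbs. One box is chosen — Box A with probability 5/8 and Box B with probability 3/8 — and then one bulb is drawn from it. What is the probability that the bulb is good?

317/520

From Box A: P(good) = 8/13.
From Box B: P(good) = 3/5.
Total probability = (5/8)(8/13) + (3/8)(3/5) = 317/520.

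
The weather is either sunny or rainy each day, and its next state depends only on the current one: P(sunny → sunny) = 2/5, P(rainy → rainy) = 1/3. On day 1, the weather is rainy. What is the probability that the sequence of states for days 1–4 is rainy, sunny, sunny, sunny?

8/75

Day 1 is given. For each transition, use the conditional probability from the current state:
P(sunny | rainy) = 2/3; P(sunny | sunny) = 2/5; P(sunny | sunny) = 2/5.
P = 2/3 × 2/5 × 2/5 = 8/75.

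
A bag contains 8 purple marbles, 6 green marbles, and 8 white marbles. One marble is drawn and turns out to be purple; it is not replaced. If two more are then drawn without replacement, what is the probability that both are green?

After the first draw, 6 of the remaining 21 marbles are green.
P = 6/21 × 5/20 = 30/420 = 1/14.

1/14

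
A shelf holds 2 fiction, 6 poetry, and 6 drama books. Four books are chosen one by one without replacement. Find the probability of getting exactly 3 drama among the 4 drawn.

One ordering (drama drawn first) has probability 6/14 × 5/13 × 4/12 × 8/11 = 960/24024 = 40/1001.
There are C(4,3) = 4 such orderings, each equally likely, so P = 4 × 40/1001 = 160/1001.

160/1001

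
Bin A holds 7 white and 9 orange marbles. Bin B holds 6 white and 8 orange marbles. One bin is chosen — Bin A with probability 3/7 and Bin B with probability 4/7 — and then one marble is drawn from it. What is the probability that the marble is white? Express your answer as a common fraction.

From Bin A: P(white) = 7/16.
From Bin B: P(white) = 6/14.
Total probability = (3/7)(7/16) + (4/7)(6/14) = 339/784.

339/784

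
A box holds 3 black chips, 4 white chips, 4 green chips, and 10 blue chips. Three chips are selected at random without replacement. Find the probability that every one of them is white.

2/665

P(all white) = 4/21 × 3/20 × 2/19 = 24/7980 = 2/665.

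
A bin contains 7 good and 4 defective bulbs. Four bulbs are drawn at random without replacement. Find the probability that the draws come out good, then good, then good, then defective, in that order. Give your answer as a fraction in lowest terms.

Chain rule:
P = 7/11 × 6/10 × 5/9 × 4/8 = 840/7920 = 7/66.

7/66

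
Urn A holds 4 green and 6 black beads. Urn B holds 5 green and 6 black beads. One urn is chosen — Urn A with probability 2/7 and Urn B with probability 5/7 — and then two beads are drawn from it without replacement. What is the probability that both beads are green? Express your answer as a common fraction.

194/1155

From Urn A: P(both green) = (4/10)(3/9) = 2/15.
From Urn B: P(both green) = (5/11)(4/10) = 2/11.
Total probability = (2/7)(2/15) + (5/7)(2/11) = 194/1155.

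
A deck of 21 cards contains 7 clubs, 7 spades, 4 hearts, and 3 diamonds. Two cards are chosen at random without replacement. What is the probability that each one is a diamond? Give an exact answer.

1/70

P = 3/21 × 2/20 = 6/420 = 1/70.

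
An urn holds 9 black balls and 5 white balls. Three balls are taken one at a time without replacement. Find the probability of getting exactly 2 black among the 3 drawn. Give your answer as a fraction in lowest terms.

One ordering (black drawn first) has probability 9/14 × 8/13 × 5/12 = 360/2184 = 15/91.
There are C(3,2) = 3 such orderings, each equally likely, so P = 3 × 15/91 = 45/91.

45/91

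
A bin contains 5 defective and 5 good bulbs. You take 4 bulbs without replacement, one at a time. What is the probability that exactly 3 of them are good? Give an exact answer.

5/21

One ordering (good drawn first) has probability 5/10 × 4/9 × 3/8 × 5/7 = 300/5040 = 5/84.
There are C(4,3) = 4 such orderings, each equally likely, so P = 4 × 5/84 = 5/21.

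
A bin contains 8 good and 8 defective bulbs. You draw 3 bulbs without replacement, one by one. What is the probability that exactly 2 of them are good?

One ordering (good drawn first) has probability 8/16 × 7/15 × 8/14 = 448/3360 = 2/15.
There are C(3,2) = 3 such orderings, each equally likely, so P = 3 × 2/15 = 2/5.

2/5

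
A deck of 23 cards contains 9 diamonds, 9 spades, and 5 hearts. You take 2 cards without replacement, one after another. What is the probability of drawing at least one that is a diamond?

162/253

P(no diamonds) = 14/23 × 13/22 = 182/506 = 91/253.
P(at least one) = 1 − 91/253 = 162/253.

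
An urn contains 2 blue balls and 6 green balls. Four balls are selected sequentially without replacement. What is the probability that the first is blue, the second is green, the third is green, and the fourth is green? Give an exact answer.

Each draw changes the counts, so multiply the conditional probabilities along the sequence:
P = 2/8 × 6/7 × 5/6 × 4/5 = 240/1680 = 1/7.

1/7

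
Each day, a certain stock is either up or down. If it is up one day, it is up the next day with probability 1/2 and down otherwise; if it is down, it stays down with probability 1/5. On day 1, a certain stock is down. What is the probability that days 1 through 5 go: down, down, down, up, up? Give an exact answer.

Day 1 is given. For each transition, use the conditional probability from the current state:
P(down | down) = 1/5; P(down | down) = 1/5; P(up | down) = 4/5; P(up | up) = 1/2.
P = 1/5 × 1/5 × 4/5 × 1/2 = 4/250 = 2/125.

2/125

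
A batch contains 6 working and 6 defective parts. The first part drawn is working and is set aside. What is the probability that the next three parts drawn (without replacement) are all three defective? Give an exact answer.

After the first draw, 6 of the remaining 11 parts are defective.
P = 6/11 × 5/10 × 4/9 = 120/990 = 4/33.

4/33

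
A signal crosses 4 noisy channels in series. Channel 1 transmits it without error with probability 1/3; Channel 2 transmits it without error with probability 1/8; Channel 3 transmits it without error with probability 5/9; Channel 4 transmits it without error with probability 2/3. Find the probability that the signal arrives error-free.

The events are sequential, so multiply the conditional probabilities:
P = 1/3 × 1/8 × 5/9 × 2/3 = 10/648 = 5/324.

5/324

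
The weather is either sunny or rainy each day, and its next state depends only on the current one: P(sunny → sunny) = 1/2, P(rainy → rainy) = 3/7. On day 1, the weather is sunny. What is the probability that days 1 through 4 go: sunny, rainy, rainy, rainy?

9/98

Day 1 is given. For each transition, use the conditional probability from the current state:
P(rainy | sunny) = 1/2; P(rainy | rainy) = 3/7; P(rainy | rainy) = 3/7.
P = 1/2 × 3/7 × 3/7 = 9/98.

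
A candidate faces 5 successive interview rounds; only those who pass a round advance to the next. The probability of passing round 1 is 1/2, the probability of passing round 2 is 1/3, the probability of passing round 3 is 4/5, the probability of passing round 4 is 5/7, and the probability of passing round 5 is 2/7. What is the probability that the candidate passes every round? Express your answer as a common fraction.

4/147

Each stage is reached only if all earlier stages succeed, so
P = 1/2 × 1/3 × 4/5 × 5/7 × 2/7 = 40/1470 = 4/147.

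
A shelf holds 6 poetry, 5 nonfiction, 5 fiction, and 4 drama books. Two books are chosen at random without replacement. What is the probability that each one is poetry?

3/38

P(every draw is poetry) = 6/20 × 5/19 = 30/380 = 3/38.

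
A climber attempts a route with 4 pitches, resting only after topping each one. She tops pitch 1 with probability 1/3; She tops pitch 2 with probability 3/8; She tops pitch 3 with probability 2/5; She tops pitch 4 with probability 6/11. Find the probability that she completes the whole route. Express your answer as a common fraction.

Each stage is reached only if all earlier stages succeed, so
P = 1/3 × 3/8 × 2/5 × 6/11 = 36/1320 = 3/110.

3/110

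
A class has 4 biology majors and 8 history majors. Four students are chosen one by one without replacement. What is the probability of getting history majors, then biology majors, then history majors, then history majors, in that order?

Chain rule:
P = 8/12 × 4/11 × 7/10 × 6/9 = 1344/11880 = 56/495.

56/495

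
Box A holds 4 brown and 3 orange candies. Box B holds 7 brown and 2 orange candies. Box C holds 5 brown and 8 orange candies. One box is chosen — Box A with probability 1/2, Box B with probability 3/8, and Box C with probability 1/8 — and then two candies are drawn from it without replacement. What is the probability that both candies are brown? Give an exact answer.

3299/8736

From Box A: P(both brown) = (4/7)(3/6) = 2/7.
From Box B: P(both brown) = (7/9)(6/8) = 7/12.
From Box C: P(both brown) = (5/13)(4/12) = 5/39.
Total probability = (1/2)(2/7) + (3/8)(7/12) + (1/8)(5/39) = 3299/8736.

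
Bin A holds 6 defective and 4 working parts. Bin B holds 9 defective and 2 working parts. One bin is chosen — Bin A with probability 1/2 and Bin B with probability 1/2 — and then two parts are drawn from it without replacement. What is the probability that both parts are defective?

From Bin A: P(both defective) = (6/10)(5/9) = 1/3.
From Bin B: P(both defective) = (9/11)(8/10) = 36/55.
Total probability = (1/2)(1/3) + (1/2)(36/55) = 163/330.

163/330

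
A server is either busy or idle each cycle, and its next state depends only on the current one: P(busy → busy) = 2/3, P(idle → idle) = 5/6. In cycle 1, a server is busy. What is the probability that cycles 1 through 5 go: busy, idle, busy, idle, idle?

Cycle 1 is given. For each transition, use the conditional probability from the current state:
P(idle | busy) = 1/3; P(busy | idle) = 1/6; P(idle | busy) = 1/3; P(idle | idle) = 5/6.
P = 1/3 × 1/6 × 1/3 × 5/6 = 5/324.

5/324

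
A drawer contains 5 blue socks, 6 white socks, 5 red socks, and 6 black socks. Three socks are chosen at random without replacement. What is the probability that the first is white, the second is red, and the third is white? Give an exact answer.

5/308

Chain rule:
P = 6/22 × 5/21 × 5/20 = 150/9240 = 5/308.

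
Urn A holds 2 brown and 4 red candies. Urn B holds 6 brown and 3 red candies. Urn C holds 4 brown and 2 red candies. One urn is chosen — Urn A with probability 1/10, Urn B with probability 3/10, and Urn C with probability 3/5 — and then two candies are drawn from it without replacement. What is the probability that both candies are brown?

223/600

From Urn A: P(both brown) = (2/6)(1/5) = 1/15.
From Urn B: P(both brown) = (6/9)(5/8) = 5/12.
From Urn C: P(both brown) = (4/6)(3/5) = 2/5.
Total probability = (1/10)(1/15) + (3/10)(5/12) + (3/5)(2/5) = 223/600.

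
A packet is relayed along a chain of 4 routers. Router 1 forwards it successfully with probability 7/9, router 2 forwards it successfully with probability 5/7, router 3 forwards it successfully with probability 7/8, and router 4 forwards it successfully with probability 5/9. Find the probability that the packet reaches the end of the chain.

175/648

The events are sequential, so multiply the conditional probabilities:
P = 7/9 × 5/7 × 7/8 × 5/9 = 1225/4536 = 175/648.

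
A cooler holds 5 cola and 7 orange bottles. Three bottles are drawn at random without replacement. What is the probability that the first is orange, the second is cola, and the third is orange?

Chain rule:
P = 7/12 × 5/11 × 6/10 = 210/1320 = 7/44.

7/44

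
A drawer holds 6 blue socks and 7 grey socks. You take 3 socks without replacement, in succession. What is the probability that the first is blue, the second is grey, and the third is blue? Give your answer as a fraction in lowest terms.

Chain rule:
P = 6/13 × 7/12 × 5/11 = 210/1716 = 35/286.

35/286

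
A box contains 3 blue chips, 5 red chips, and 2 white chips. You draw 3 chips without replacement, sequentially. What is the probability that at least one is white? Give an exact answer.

8/15

P(no white) = 8/10 × 7/9 × 6/8 = 336/720 = 7/15.
P(at least one) = 1 − 7/15 = 8/15.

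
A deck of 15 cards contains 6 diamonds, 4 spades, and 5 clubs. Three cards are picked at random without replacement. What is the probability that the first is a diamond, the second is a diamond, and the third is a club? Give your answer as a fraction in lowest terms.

Multiply the probability of each draw given the previous ones:
P = 6/15 × 5/14 × 5/13 = 150/2730 = 5/91.

5/91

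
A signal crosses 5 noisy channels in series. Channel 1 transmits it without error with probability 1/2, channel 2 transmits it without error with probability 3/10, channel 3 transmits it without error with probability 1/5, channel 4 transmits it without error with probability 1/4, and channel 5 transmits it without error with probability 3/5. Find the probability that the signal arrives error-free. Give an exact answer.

The events are sequential, so multiply the conditional probabilities:
P = 1/2 × 3/10 × 1/5 × 1/4 × 3/5 = 9/2000.

9/2000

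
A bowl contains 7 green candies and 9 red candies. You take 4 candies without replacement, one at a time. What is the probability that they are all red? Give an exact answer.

9/130

P(all red) = 9/16 × 8/15 × 7/14 × 6/13 = 3024/43680 = 9/130.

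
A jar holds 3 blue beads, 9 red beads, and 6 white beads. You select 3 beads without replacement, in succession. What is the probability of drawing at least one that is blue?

P(no blue) = 15/18 × 14/17 × 13/16 = 2730/4896 = 455/816.
P(at least one) = 1 − 455/816 = 361/816.

361/816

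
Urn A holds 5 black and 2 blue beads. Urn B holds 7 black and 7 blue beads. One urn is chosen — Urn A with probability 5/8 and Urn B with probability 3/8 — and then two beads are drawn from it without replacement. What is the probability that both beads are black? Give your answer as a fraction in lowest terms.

From Urn A: P(both black) = (5/7)(4/6) = 10/21.
From Urn B: P(both black) = (7/14)(6/13) = 3/13.
Total probability = (5/8)(10/21) + (3/8)(3/13) = 839/2184.

839/2184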